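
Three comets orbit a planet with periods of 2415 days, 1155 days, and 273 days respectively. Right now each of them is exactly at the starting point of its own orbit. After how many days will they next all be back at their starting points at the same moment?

We need the least common multiple of the intervals.
2415 = 3 × 5 × 7 × 23
1155 = 3 × 5 × 7 × 11
273 = 3 × 7 × 13
LCM(2415, 1155, 273) = 3 × 5 × 7 × 11 × 13 × 23 = 345345.

345345 days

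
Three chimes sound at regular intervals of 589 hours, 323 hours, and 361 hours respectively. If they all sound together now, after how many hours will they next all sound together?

They coincide at every common multiple of the periods; the first is the LCM.
589 = 19 × 31
323 = 17 × 19
361 = 19^2
LCM(589, 323, 361) = 17 × 19^2 × 31 = 190247.

190247 hours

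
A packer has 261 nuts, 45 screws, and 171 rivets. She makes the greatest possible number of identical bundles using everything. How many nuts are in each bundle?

Number of bundles = gcd(261, 45, 171).
261 = 3^2 × 29
45 = 3^2 × 5
171 = 3^2 × 19
gcd(261, 45, 171) = 3^2 = 9.
nuts per bundle = 261 / 9 = 29.

29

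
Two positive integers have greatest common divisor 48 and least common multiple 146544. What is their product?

7034112

For any two positive integers, gcd × lcm = product = 48 × 146544 = 7034112.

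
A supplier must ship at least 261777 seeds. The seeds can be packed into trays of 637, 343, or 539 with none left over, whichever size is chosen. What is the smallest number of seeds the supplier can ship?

294294

The number of seeds must be a common multiple of 637, 343, and 539, so a multiple of their LCM.
637 = 7^2 × 13
343 = 7^3
539 = 7^2 × 11
LCM(637, 343, 539) = 7^3 × 11 × 13 = 49049.
Smallest multiple of 49049 that is ≥ 261777: ⌈261777/49049⌉ × 49049 = 6 × 49049 = 294294.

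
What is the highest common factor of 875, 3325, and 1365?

35

875 = 5^3 × 7
3325 = 5^2 × 7 × 19
1365 = 3 × 5 × 7 × 13
gcd(875, 3325, 1365) = 5 × 7 = 35.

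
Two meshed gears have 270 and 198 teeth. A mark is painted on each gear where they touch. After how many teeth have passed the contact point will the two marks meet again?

The first simultaneous occurrence is after LCM of the individual periods.
270 = 2 × 3^3 × 5
198 = 2 × 3^2 × 11
LCM(270, 198) = 2 × 3^3 × 5 × 11 = 2970.

2970 teeth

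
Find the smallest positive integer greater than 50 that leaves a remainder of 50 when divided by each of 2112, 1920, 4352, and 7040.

N − 50 must be a common multiple of 2112, 1920, 4352, and 7040.
2112 = 2^6 × 3 × 11
1920 = 2^7 × 3 × 5
4352 = 2^8 × 17
7040 = 2^7 × 5 × 11
LCM(2112, 1920, 4352, 7040) = 2^8 × 3 × 5 × 11 × 17 = 718080.
Smallest N > 50 is LCM + 50 = 718080 + 50 = 718130.

718130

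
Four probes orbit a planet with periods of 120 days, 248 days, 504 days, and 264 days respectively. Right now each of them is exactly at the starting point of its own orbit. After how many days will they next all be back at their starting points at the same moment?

859320 days

We need the least common multiple of the intervals.
120 = 2^3 × 3 × 5
248 = 2^3 × 31
504 = 2^3 × 3^2 × 7
264 = 2^3 × 3 × 11
LCM(120, 248, 504, 264) = 2^3 × 3^2 × 5 × 7 × 11 × 31 = 859320.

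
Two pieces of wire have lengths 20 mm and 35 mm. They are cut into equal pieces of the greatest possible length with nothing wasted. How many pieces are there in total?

11

Piece length = gcd(20, 35).
20 = 2^2 × 5
35 = 5 × 7
gcd(20, 35) = 5.
Total pieces = 20/5 + 35/5 = 4 + 7 = 11.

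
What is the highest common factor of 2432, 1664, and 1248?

2432 = 2^7 × 19
1664 = 2^7 × 13
1248 = 2^5 × 3 × 13
gcd(2432, 1664, 1248) = 2^5 = 32.

32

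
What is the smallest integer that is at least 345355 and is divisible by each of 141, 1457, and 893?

The integer must be a common multiple of 141, 1457, and 893, so a multiple of their LCM.
141 = 3 × 47
1457 = 31 × 47
893 = 19 × 47
LCM(141, 1457, 893) = 3 × 19 × 31 × 47 = 83049.
Smallest multiple of 83049 that is ≥ 345355: ⌈345355/83049⌉ × 83049 = 5 × 83049 = 415245.

415245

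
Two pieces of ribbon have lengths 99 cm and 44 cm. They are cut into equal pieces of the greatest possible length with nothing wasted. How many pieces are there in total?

Piece length = gcd(99, 44).
99 = 3^2 × 11
44 = 2^2 × 11
gcd(99, 44) = 11.
Total pieces = 99/11 + 44/11 = 9 + 4 = 13.

13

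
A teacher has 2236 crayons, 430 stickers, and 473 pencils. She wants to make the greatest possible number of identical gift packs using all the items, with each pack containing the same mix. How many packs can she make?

43 packs

The pack count must divide each quantity, so the greatest is gcd(2236, 430, 473).
2236 = 2^2 × 13 × 43
430 = 2 × 5 × 43
473 = 11 × 43
gcd(2236, 430, 473) = 43.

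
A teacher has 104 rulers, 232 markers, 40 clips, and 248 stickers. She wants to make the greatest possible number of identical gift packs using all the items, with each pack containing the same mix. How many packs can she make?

8 packs

The pack count must divide each quantity, so the greatest is gcd(104, 232, 40, 248).
104 = 2^3 × 13
232 = 2^3 × 29
40 = 2^3 × 5
248 = 2^3 × 31
gcd(104, 232, 40, 248) = 2^3 = 8.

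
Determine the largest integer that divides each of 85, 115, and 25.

5

85 = 5 × 17
115 = 5 × 23
25 = 5^2
gcd(85, 115, 25) = 5.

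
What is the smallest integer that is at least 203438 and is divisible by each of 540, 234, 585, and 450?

The integer must be a common multiple of 540, 234, 585, and 450, so a multiple of their LCM.
540 = 2^2 × 3^3 × 5
234 = 2 × 3^2 × 13
585 = 3^2 × 5 × 13
450 = 2 × 3^2 × 5^2
LCM(540, 234, 585, 450) = 2^2 × 3^3 × 5^2 × 13 = 35100.
Smallest multiple of 35100 that is ≥ 203438: ⌈203438/35100⌉ × 35100 = 6 × 35100 = 210600.

210600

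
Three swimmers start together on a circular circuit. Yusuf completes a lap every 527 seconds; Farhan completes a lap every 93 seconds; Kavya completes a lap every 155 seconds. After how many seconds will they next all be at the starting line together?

7905 seconds

They coincide at every common multiple of the periods; the first is the LCM.
527 = 17 × 31
93 = 3 × 31
155 = 5 × 31
LCM(527, 93, 155) = 3 × 5 × 17 × 31 = 7905.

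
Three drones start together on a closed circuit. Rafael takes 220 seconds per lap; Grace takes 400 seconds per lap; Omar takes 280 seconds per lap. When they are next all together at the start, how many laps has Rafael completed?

140 laps

The first common completion time is the LCM of the periods.
220 = 2^2 × 5 × 11
400 = 2^4 × 5^2
280 = 2^3 × 5 × 7
LCM(220, 400, 280) = 2^4 × 5^2 × 7 × 11 = 30800.
Laps for period 220: 30800 / 220 = 140.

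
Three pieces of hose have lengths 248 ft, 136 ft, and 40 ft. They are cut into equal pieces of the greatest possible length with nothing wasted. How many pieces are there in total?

Piece length = gcd(248, 136, 40).
248 = 2^3 × 31
136 = 2^3 × 17
40 = 2^3 × 5
gcd(248, 136, 40) = 2^3 = 8.
Total pieces = 248/8 + 136/8 + 40/8 = 31 + 17 + 5 = 53.

53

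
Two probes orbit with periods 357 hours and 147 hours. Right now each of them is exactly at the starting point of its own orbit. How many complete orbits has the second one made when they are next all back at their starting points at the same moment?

17 orbits

They are all back at their starting positions together after one LCM of the periods.
357 = 3 × 7 × 17
147 = 3 × 7^2
LCM(357, 147) = 3 × 7^2 × 17 = 2499.
Orbits for period 147: 2499 / 147 = 17.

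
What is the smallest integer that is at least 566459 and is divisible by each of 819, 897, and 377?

1092546

The integer must be a common multiple of 819, 897, and 377, so a multiple of their LCM.
819 = 3^2 × 7 × 13
897 = 3 × 13 × 23
377 = 13 × 29
LCM(819, 897, 377) = 3^2 × 7 × 13 × 23 × 29 = 546273.
Smallest multiple of 546273 that is ≥ 566459: ⌈566459/546273⌉ × 546273 = 2 × 546273 = 1092546.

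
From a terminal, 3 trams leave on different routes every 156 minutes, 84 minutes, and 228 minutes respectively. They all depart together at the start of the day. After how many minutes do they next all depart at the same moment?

20748 minutes

They coincide at every common multiple of the periods; the first is the LCM.
156 = 2^2 × 3 × 13
84 = 2^2 × 3 × 7
228 = 2^2 × 3 × 19
LCM(156, 84, 228) = 2^2 × 3 × 7 × 13 × 19 = 20748.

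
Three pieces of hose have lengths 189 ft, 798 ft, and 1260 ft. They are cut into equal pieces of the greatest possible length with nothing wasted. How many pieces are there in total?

107

Piece length = gcd(189, 798, 1260).
189 = 3^3 × 7
798 = 2 × 3 × 7 × 19
1260 = 2^2 × 3^2 × 5 × 7
gcd(189, 798, 1260) = 3 × 7 = 21.
Total pieces = 189/21 + 798/21 + 1260/21 = 9 + 38 + 60 = 107.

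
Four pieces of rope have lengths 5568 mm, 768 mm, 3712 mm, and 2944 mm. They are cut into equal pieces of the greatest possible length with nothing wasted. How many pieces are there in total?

203

Piece length = gcd(5568, 768, 3712, 2944).
5568 = 2^6 × 3 × 29
768 = 2^8 × 3
3712 = 2^7 × 29
2944 = 2^7 × 23
gcd(5568, 768, 3712, 2944) = 2^6 = 64.
Total pieces = 5568/64 + 768/64 + 3712/64 + 2944/64 = 87 + 12 + 58 + 46 = 203.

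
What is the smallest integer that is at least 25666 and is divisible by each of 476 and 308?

The integer must be a common multiple of 476 and 308, so a multiple of their LCM.
476 = 2^2 × 7 × 17
308 = 2^2 × 7 × 11
LCM(476, 308) = 2^2 × 7 × 11 × 17 = 5236.
Smallest multiple of 5236 that is ≥ 25666: ⌈25666/5236⌉ × 5236 = 5 × 5236 = 26180.

26180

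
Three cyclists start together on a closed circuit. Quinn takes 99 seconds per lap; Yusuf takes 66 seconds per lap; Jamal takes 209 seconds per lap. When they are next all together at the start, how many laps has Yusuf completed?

57 laps

The first common completion time is the LCM of the periods.
99 = 3^2 × 11
66 = 2 × 3 × 11
209 = 11 × 19
LCM(99, 66, 209) = 2 × 3^2 × 11 × 19 = 3762.
Laps for period 66: 3762 / 66 = 57.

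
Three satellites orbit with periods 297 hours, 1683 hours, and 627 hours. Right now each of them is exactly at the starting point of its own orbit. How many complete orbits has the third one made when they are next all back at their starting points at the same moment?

153 orbits

They are all back at their starting positions together after one LCM of the periods.
297 = 3^3 × 11
1683 = 3^2 × 11 × 17
627 = 3 × 11 × 19
LCM(297, 1683, 627) = 3^3 × 11 × 17 × 19 = 95931.
Orbits for period 627: 95931 / 627 = 153.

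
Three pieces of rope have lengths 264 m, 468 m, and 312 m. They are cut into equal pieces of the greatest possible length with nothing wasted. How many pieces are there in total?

87

Piece length = gcd(264, 468, 312).
264 = 2^3 × 3 × 11
468 = 2^2 × 3^2 × 13
312 = 2^3 × 3 × 13
gcd(264, 468, 312) = 2^2 × 3 = 12.
Total pieces = 264/12 + 468/12 + 312/12 = 22 + 39 + 26 = 87.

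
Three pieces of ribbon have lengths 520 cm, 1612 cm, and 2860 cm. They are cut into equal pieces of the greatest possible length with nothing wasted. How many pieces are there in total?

Piece length = gcd(520, 1612, 2860).
520 = 2^3 × 5 × 13
1612 = 2^2 × 13 × 31
2860 = 2^2 × 5 × 11 × 13
gcd(520, 1612, 2860) = 2^2 × 13 = 52.
Total pieces = 520/52 + 1612/52 + 2860/52 = 10 + 31 + 55 = 96.

96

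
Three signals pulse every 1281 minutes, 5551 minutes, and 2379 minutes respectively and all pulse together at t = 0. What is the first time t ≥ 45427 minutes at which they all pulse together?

Joint pulses occur at multiples of LCM(1281, 5551, 2379).
1281 = 3 × 7 × 61
5551 = 7 × 13 × 61
2379 = 3 × 13 × 61
LCM(1281, 5551, 2379) = 3 × 7 × 13 × 61 = 16653.
Smallest multiple of 16653 that is ≥ 45427: ⌈45427/16653⌉ × 16653 = 3 × 16653 = 49959.

49959 minutes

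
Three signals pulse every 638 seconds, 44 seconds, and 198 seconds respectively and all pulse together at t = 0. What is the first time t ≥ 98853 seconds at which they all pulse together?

Joint pulses occur at multiples of LCM(638, 44, 198).
638 = 2 × 11 × 29
44 = 2^2 × 11
198 = 2 × 3^2 × 11
LCM(638, 44, 198) = 2^2 × 3^2 × 11 × 29 = 11484.
Smallest multiple of 11484 that is ≥ 98853: ⌈98853/11484⌉ × 11484 = 9 × 11484 = 103356.

103356 seconds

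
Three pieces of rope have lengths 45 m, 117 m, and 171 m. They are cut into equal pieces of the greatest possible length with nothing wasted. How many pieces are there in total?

Piece length = gcd(45, 117, 171).
45 = 3^2 × 5
117 = 3^2 × 13
171 = 3^2 × 19
gcd(45, 117, 171) = 3^2 = 9.
Total pieces = 45/9 + 117/9 + 171/9 = 5 + 13 + 19 = 37.

37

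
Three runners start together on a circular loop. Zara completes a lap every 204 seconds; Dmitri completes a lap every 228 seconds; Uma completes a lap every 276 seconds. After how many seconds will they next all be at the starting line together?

89148 seconds

The first simultaneous occurrence is after LCM of the individual periods.
204 = 2^2 × 3 × 17
228 = 2^2 × 3 × 19
276 = 2^2 × 3 × 23
LCM(204, 228, 276) = 2^2 × 3 × 17 × 19 × 23 = 89148.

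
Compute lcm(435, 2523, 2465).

214455

435 = 3 × 5 × 29
2523 = 3 × 29^2
2465 = 5 × 17 × 29
LCM(435, 2523, 2465) = 3 × 5 × 17 × 29^2 = 214455.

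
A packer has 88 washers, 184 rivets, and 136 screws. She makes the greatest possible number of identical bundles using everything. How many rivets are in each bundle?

Number of bundles = gcd(88, 184, 136).
88 = 2^3 × 11
184 = 2^3 × 23
136 = 2^3 × 17
gcd(88, 184, 136) = 2^3 = 8.
rivets per bundle = 184 / 8 = 23.

23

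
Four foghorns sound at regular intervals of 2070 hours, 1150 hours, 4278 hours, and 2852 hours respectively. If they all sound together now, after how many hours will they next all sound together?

641700 hours

We need the least common multiple of the intervals.
2070 = 2 × 3^2 × 5 × 23
1150 = 2 × 5^2 × 23
4278 = 2 × 3 × 23 × 31
2852 = 2^2 × 23 × 31
LCM(2070, 1150, 4278, 2852) = 2^2 × 3^2 × 5^2 × 23 × 31 = 641700.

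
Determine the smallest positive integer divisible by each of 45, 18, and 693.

6930

45 = 3^2 × 5
18 = 2 × 3^2
693 = 3^2 × 7 × 11
LCM(45, 18, 693) = 2 × 3^2 × 5 × 7 × 11 = 6930.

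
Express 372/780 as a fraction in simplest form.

31/65

372 = 2^2 × 3 × 31
780 = 2^2 × 3 × 5 × 13
gcd(372, 780) = 2^2 × 3 = 12.
Divide numerator and denominator by 12: 372/780 = 31/65.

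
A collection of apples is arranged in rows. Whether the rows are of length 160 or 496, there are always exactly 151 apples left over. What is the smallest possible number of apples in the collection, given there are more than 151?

N − 151 must be a common multiple of 160 and 496.
160 = 2^5 × 5
496 = 2^4 × 31
LCM(160, 496) = 2^5 × 5 × 31 = 4960.
Smallest N > 151 is LCM + 151 = 4960 + 151 = 5111.

5111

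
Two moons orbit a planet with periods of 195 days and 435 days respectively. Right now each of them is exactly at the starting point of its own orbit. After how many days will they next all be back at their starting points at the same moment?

They coincide at every common multiple of the periods; the first is the LCM.
195 = 3 × 5 × 13
435 = 3 × 5 × 29
LCM(195, 435) = 3 × 5 × 13 × 29 = 5655.

5655 days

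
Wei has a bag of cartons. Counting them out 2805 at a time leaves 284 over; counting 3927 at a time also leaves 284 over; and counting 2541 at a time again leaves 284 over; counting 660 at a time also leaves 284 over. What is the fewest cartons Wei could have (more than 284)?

N − 284 must be a common multiple of 2805, 3927, 2541, and 660.
2805 = 3 × 5 × 11 × 17
3927 = 3 × 7 × 11 × 17
2541 = 3 × 7 × 11^2
660 = 2^2 × 3 × 5 × 11
LCM(2805, 3927, 2541, 660) = 2^2 × 3 × 5 × 7 × 11^2 × 17 = 863940.
Smallest N > 284 is LCM + 284 = 863940 + 284 = 864224.

864224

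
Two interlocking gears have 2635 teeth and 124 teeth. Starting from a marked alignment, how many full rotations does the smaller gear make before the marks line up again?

85 rotations

They are all back at their starting positions together after one LCM of the periods.
2635 = 5 × 17 × 31
124 = 2^2 × 31
LCM(2635, 124) = 2^2 × 5 × 17 × 31 = 10540.
Rotations for period 124: 10540 / 124 = 85.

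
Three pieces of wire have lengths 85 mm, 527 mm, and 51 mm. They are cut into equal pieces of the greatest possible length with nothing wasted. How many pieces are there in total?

Piece length = gcd(85, 527, 51).
85 = 5 × 17
527 = 17 × 31
51 = 3 × 17
gcd(85, 527, 51) = 17.
Total pieces = 85/17 + 527/17 + 51/17 = 5 + 31 + 3 = 39.

39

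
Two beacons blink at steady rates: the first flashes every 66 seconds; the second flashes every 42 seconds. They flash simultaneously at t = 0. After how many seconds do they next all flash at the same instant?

They coincide at every common multiple of the periods; the first is the LCM.
66 = 2 × 3 × 11
42 = 2 × 3 × 7
LCM(66, 42) = 2 × 3 × 7 × 11 = 462.

462 seconds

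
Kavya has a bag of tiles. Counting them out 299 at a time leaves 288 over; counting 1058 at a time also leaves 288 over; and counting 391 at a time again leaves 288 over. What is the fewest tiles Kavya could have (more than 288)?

234106

N − 288 must be a common multiple of 299, 1058, and 391.
299 = 13 × 23
1058 = 2 × 23^2
391 = 17 × 23
LCM(299, 1058, 391) = 2 × 13 × 17 × 23^2 = 233818.
Smallest N > 288 is LCM + 288 = 233818 + 288 = 234106.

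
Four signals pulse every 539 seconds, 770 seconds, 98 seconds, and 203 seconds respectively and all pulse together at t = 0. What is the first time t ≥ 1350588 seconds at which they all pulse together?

1406790 seconds

Joint pulses occur at multiples of LCM(539, 770, 98, 203).
539 = 7^2 × 11
770 = 2 × 5 × 7 × 11
98 = 2 × 7^2
203 = 7 × 29
LCM(539, 770, 98, 203) = 2 × 5 × 7^2 × 11 × 29 = 156310.
Smallest multiple of 156310 that is ≥ 1350588: ⌈1350588/156310⌉ × 156310 = 9 × 156310 = 1406790.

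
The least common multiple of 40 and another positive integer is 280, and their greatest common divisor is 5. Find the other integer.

35

gcd × lcm = product of the two integers, so the other integer is (5 × 280) / 40 = 35.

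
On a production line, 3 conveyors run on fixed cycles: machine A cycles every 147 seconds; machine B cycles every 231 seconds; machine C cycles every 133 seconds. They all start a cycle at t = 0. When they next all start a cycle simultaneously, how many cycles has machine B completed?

133 cycles

The first common completion time is the LCM of the periods.
147 = 3 × 7^2
231 = 3 × 7 × 11
133 = 7 × 19
LCM(147, 231, 133) = 3 × 7^2 × 11 × 19 = 30723.
Cycles for period 231: 30723 / 231 = 133.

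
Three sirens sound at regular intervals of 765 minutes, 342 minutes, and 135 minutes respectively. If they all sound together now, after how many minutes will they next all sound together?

We need the least common multiple of the intervals.
765 = 3^2 × 5 × 17
342 = 2 × 3^2 × 19
135 = 3^3 × 5
LCM(765, 342, 135) = 2 × 3^3 × 5 × 17 × 19 = 87210.

87210 minutes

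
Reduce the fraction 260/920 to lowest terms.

13/46

260 = 2^2 × 5 × 13
920 = 2^3 × 5 × 23
gcd(260, 920) = 2^2 × 5 = 20.
Divide numerator and denominator by 20: 260/920 = 13/46.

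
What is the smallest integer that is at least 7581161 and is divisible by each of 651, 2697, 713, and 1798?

7815906

The integer must be a common multiple of 651, 2697, 713, and 1798, so a multiple of their LCM.
651 = 3 × 7 × 31
2697 = 3 × 29 × 31
713 = 23 × 31
1798 = 2 × 29 × 31
LCM(651, 2697, 713, 1798) = 2 × 3 × 7 × 23 × 29 × 31 = 868434.
Smallest multiple of 868434 that is ≥ 7581161: ⌈7581161/868434⌉ × 868434 = 9 × 868434 = 7815906.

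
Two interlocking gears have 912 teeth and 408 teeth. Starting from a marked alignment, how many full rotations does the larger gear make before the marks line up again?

17 rotations

They are all back at their starting positions together after one LCM of the periods.
912 = 2^4 × 3 × 19
408 = 2^3 × 3 × 17
LCM(912, 408) = 2^4 × 3 × 17 × 19 = 15504.
Rotations for period 912: 15504 / 912 = 17.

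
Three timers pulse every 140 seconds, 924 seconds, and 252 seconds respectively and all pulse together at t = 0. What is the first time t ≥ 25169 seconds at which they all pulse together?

27720 seconds

Joint pulses occur at multiples of LCM(140, 924, 252).
140 = 2^2 × 5 × 7
924 = 2^2 × 3 × 7 × 11
252 = 2^2 × 3^2 × 7
LCM(140, 924, 252) = 2^2 × 3^2 × 5 × 7 × 11 = 13860.
Smallest multiple of 13860 that is ≥ 25169: ⌈25169/13860⌉ × 13860 = 2 × 13860 = 27720.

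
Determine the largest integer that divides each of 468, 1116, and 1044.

468 = 2^2 × 3^2 × 13
1116 = 2^2 × 3^2 × 31
1044 = 2^2 × 3^2 × 29
gcd(468, 1116, 1044) = 2^2 × 3^2 = 36.

36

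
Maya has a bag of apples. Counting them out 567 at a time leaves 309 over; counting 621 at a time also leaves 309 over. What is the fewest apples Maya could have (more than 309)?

13350

N − 309 must be a common multiple of 567 and 621.
567 = 3^4 × 7
621 = 3^3 × 23
LCM(567, 621) = 3^4 × 7 × 23 = 13041.
Smallest N > 309 is LCM + 309 = 13041 + 309 = 13350.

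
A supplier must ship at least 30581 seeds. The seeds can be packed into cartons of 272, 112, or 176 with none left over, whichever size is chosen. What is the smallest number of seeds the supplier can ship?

The number of seeds must be a common multiple of 272, 112, and 176, so a multiple of their LCM.
272 = 2^4 × 17
112 = 2^4 × 7
176 = 2^4 × 11
LCM(272, 112, 176) = 2^4 × 7 × 11 × 17 = 20944.
Smallest multiple of 20944 that is ≥ 30581: ⌈30581/20944⌉ × 20944 = 2 × 20944 = 41888.

41888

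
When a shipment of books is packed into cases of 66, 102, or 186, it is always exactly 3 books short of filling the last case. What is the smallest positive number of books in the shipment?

Being 3 short of a full case of size k means N ≡ −3 (mod k), i.e. N + 3 is a multiple of each size.
66 = 2 × 3 × 11
102 = 2 × 3 × 17
186 = 2 × 3 × 31
LCM(66, 102, 186) = 2 × 3 × 11 × 17 × 31 = 34782.
Smallest positive N is 34782 − 3 = 34779.

34779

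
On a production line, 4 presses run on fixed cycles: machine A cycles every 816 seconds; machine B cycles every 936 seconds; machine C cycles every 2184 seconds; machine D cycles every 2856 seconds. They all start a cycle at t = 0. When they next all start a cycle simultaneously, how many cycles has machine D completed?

78 cycles

All finish a whole number of cycles simultaneously at t = LCM of the periods.
816 = 2^4 × 3 × 17
936 = 2^3 × 3^2 × 13
2184 = 2^3 × 3 × 7 × 13
2856 = 2^3 × 3 × 7 × 17
LCM(816, 936, 2184, 2856) = 2^4 × 3^2 × 7 × 13 × 17 = 222768.
Cycles for period 2856: 222768 / 2856 = 78.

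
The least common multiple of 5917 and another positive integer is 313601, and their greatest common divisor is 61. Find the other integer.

gcd × lcm = product of the two integers, so the other integer is (61 × 313601) / 5917 = 3233.

3233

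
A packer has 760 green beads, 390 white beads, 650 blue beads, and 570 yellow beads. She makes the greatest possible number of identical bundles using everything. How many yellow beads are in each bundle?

Number of bundles = gcd(760, 390, 650, 570).
760 = 2^3 × 5 × 19
390 = 2 × 3 × 5 × 13
650 = 2 × 5^2 × 13
570 = 2 × 3 × 5 × 19
gcd(760, 390, 650, 570) = 2 × 5 = 10.
yellow beads per bundle = 570 / 10 = 57.

57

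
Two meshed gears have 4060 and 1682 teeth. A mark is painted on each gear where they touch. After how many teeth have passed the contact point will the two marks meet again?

They coincide at every common multiple of the periods; the first is the LCM.
4060 = 2^2 × 5 × 7 × 29
1682 = 2 × 29^2
LCM(4060, 1682) = 2^2 × 5 × 7 × 29^2 = 117740.

117740 teeth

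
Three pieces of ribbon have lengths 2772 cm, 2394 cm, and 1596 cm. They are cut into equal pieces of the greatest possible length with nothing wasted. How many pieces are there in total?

161

Piece length = gcd(2772, 2394, 1596).
2772 = 2^2 × 3^2 × 7 × 11
2394 = 2 × 3^2 × 7 × 19
1596 = 2^2 × 3 × 7 × 19
gcd(2772, 2394, 1596) = 2 × 3 × 7 = 42.
Total pieces = 2772/42 + 2394/42 + 1596/42 = 66 + 57 + 38 = 161.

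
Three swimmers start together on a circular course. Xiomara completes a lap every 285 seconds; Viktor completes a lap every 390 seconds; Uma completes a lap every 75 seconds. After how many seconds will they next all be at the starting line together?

We need the least common multiple of the intervals.
285 = 3 × 5 × 19
390 = 2 × 3 × 5 × 13
75 = 3 × 5^2
LCM(285, 390, 75) = 2 × 3 × 5^2 × 13 × 19 = 37050.

37050 seconds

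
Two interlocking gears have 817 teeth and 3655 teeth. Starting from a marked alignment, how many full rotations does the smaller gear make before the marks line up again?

The first common completion time is the LCM of the periods.
817 = 19 × 43
3655 = 5 × 17 × 43
LCM(817, 3655) = 5 × 17 × 19 × 43 = 69445.
Rotations for period 817: 69445 / 817 = 85.

85 rotations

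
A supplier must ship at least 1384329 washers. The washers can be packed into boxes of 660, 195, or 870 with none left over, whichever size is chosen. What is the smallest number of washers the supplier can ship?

1492920

The number of washers must be a common multiple of 660, 195, and 870, so a multiple of their LCM.
660 = 2^2 × 3 × 5 × 11
195 = 3 × 5 × 13
870 = 2 × 3 × 5 × 29
LCM(660, 195, 870) = 2^2 × 3 × 5 × 11 × 13 × 29 = 248820.
Smallest multiple of 248820 that is ≥ 1384329: ⌈1384329/248820⌉ × 248820 = 6 × 248820 = 1492920.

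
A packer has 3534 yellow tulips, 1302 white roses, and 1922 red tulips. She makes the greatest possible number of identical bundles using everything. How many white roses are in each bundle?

21

Number of bundles = gcd(3534, 1302, 1922).
3534 = 2 × 3 × 19 × 31
1302 = 2 × 3 × 7 × 31
1922 = 2 × 31^2
gcd(3534, 1302, 1922) = 2 × 31 = 62.
white roses per bundle = 1302 / 62 = 21.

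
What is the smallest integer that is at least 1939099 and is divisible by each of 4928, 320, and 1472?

2266880

The integer must be a common multiple of 4928, 320, and 1472, so a multiple of their LCM.
4928 = 2^6 × 7 × 11
320 = 2^6 × 5
1472 = 2^6 × 23
LCM(4928, 320, 1472) = 2^6 × 5 × 7 × 11 × 23 = 566720.
Smallest multiple of 566720 that is ≥ 1939099: ⌈1939099/566720⌉ × 566720 = 4 × 566720 = 2266880.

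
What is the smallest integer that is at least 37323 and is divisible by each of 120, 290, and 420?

48720

The integer must be a common multiple of 120, 290, and 420, so a multiple of their LCM.
120 = 2^3 × 3 × 5
290 = 2 × 5 × 29
420 = 2^2 × 3 × 5 × 7
LCM(120, 290, 420) = 2^3 × 3 × 5 × 7 × 29 = 24360.
Smallest multiple of 24360 that is ≥ 37323: ⌈37323/24360⌉ × 24360 = 2 × 24360 = 48720.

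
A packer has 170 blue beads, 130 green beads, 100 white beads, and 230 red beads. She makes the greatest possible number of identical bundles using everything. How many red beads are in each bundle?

Number of bundles = gcd(170, 130, 100, 230).
170 = 2 × 5 × 17
130 = 2 × 5 × 13
100 = 2^2 × 5^2
230 = 2 × 5 × 23
gcd(170, 130, 100, 230) = 2 × 5 = 10.
red beads per bundle = 230 / 10 = 23.

23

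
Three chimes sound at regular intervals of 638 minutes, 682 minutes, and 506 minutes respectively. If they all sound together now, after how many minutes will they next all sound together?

We need the least common multiple of the intervals.
638 = 2 × 11 × 29
682 = 2 × 11 × 31
506 = 2 × 11 × 23
LCM(638, 682, 506) = 2 × 11 × 23 × 29 × 31 = 454894.

454894 minutes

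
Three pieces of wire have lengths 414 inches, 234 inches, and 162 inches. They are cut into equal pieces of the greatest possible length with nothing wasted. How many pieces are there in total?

Piece length = gcd(414, 234, 162).
414 = 2 × 3^2 × 23
234 = 2 × 3^2 × 13
162 = 2 × 3^4
gcd(414, 234, 162) = 2 × 3^2 = 18.
Total pieces = 414/18 + 234/18 + 162/18 = 23 + 13 + 9 = 45.

45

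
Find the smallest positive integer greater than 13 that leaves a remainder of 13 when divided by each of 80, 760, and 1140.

N − 13 must be a common multiple of 80, 760, and 1140.
80 = 2^4 × 5
760 = 2^3 × 5 × 19
1140 = 2^2 × 3 × 5 × 19
LCM(80, 760, 1140) = 2^4 × 3 × 5 × 19 = 4560.
Smallest N > 13 is LCM + 13 = 4560 + 13 = 4573.

4573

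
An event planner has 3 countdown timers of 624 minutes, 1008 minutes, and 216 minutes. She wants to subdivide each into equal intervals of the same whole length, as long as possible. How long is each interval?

The interval must divide each timer length; the longest such is the gcd.
624 = 2^4 × 3 × 13
1008 = 2^4 × 3^2 × 7
216 = 2^3 × 3^3
gcd(624, 1008, 216) = 2^3 × 3 = 24.

24 minutes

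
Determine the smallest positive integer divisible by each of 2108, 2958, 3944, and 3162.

366792

2108 = 2^2 × 17 × 31
2958 = 2 × 3 × 17 × 29
3944 = 2^3 × 17 × 29
3162 = 2 × 3 × 17 × 31
LCM(2108, 2958, 3944, 3162) = 2^3 × 3 × 17 × 29 × 31 = 366792.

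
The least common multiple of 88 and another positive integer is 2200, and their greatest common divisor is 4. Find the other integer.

gcd × lcm = product of the two integers, so the other integer is (4 × 2200) / 88 = 100.

100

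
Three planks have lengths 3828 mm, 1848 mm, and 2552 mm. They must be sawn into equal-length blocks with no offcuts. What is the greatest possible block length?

This is the greatest common divisor of 3828, 1848, and 2552.
3828 = 2^2 × 3 × 11 × 29
1848 = 2^3 × 3 × 7 × 11
2552 = 2^3 × 11 × 29
gcd(3828, 1848, 2552) = 2^2 × 11 = 44.

44 mm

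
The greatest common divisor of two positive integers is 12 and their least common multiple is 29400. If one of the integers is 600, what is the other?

588

For two integers, gcd × lcm = product, so the other is (12 × 29400) / 600 = 352800 / 600 = 588.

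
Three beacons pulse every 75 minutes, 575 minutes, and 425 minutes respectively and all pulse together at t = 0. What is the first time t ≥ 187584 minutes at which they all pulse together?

Joint pulses occur at multiples of LCM(75, 575, 425).
75 = 3 × 5^2
575 = 5^2 × 23
425 = 5^2 × 17
LCM(75, 575, 425) = 3 × 5^2 × 17 × 23 = 29325.
Smallest multiple of 29325 that is ≥ 187584: ⌈187584/29325⌉ × 29325 = 7 × 29325 = 205275.

205275 minutes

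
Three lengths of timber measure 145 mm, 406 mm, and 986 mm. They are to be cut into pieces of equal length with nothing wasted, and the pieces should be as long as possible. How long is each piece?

Each piece length must divide every original length, so the longest possible is gcd(145, 406, 986).
145 = 5 × 29
406 = 2 × 7 × 29
986 = 2 × 17 × 29
gcd(145, 406, 986) = 29.

29 mm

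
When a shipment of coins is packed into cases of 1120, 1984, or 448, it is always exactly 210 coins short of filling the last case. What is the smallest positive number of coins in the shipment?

69230

Being 210 short of a full case of size k means N ≡ −210 (mod k), i.e. N + 210 is a multiple of each size.
1120 = 2^5 × 5 × 7
1984 = 2^6 × 31
448 = 2^6 × 7
LCM(1120, 1984, 448) = 2^6 × 5 × 7 × 31 = 69440.
Smallest positive N is 69440 − 210 = 69230.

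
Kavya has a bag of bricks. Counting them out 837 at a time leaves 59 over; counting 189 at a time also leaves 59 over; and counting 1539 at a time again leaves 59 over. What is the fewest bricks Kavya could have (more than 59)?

N − 59 must be a common multiple of 837, 189, and 1539.
837 = 3^3 × 31
189 = 3^3 × 7
1539 = 3^4 × 19
LCM(837, 189, 1539) = 3^4 × 7 × 19 × 31 = 333963.
Smallest N > 59 is LCM + 59 = 333963 + 59 = 334022.

334022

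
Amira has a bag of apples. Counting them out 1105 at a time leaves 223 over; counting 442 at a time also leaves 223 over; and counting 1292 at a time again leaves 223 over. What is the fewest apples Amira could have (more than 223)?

84203

N − 223 must be a common multiple of 1105, 442, and 1292.
1105 = 5 × 13 × 17
442 = 2 × 13 × 17
1292 = 2^2 × 17 × 19
LCM(1105, 442, 1292) = 2^2 × 5 × 13 × 17 × 19 = 83980.
Smallest N > 223 is LCM + 223 = 83980 + 223 = 84203.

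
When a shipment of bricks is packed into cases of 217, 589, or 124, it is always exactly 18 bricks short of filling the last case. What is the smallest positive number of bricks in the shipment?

Being 18 short of a full case of size k means N ≡ −18 (mod k), i.e. N + 18 is a multiple of each size.
217 = 7 × 31
589 = 19 × 31
124 = 2^2 × 31
LCM(217, 589, 124) = 2^2 × 7 × 19 × 31 = 16492.
Smallest positive N is 16492 − 18 = 16474.

16474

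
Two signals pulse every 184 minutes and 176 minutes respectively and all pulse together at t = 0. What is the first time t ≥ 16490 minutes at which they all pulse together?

20240 minutes

Joint pulses occur at multiples of LCM(184, 176).
184 = 2^3 × 23
176 = 2^4 × 11
LCM(184, 176) = 2^4 × 11 × 23 = 4048.
Smallest multiple of 4048 that is ≥ 16490: ⌈16490/4048⌉ × 4048 = 5 × 4048 = 20240.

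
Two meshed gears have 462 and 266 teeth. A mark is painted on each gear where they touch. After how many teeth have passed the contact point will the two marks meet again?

8778 teeth

They coincide at every common multiple of the periods; the first is the LCM.
462 = 2 × 3 × 7 × 11
266 = 2 × 7 × 19
LCM(462, 266) = 2 × 3 × 7 × 11 × 19 = 8778.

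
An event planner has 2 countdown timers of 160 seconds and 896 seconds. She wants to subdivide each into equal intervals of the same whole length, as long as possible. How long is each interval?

32 seconds

By the Euclidean algorithm:
896 = 5 × 160 + 96
160 = 1 × 96 + 64
96 = 1 × 64 + 32
64 = 2 × 32 + 0
gcd(160, 896) = 32.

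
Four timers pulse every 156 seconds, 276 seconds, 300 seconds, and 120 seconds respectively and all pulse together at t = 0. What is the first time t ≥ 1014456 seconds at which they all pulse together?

1076400 seconds

Joint pulses occur at multiples of LCM(156, 276, 300, 120).
156 = 2^2 × 3 × 13
276 = 2^2 × 3 × 23
300 = 2^2 × 3 × 5^2
120 = 2^3 × 3 × 5
LCM(156, 276, 300, 120) = 2^3 × 3 × 5^2 × 13 × 23 = 179400.
Smallest multiple of 179400 that is ≥ 1014456: ⌈1014456/179400⌉ × 179400 = 6 × 179400 = 1076400.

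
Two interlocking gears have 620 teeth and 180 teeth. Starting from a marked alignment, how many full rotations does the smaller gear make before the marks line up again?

They are all back at their starting positions together after one LCM of the periods.
620 = 2^2 × 5 × 31
180 = 2^2 × 3^2 × 5
LCM(620, 180) = 2^2 × 3^2 × 5 × 31 = 5580.
Rotations for period 180: 5580 / 180 = 31.

31 rotations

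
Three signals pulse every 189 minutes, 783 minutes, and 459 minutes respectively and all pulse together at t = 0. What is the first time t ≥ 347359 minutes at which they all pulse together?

Joint pulses occur at multiples of LCM(189, 783, 459).
189 = 3^3 × 7
783 = 3^3 × 29
459 = 3^3 × 17
LCM(189, 783, 459) = 3^3 × 7 × 17 × 29 = 93177.
Smallest multiple of 93177 that is ≥ 347359: ⌈347359/93177⌉ × 93177 = 4 × 93177 = 372708.

372708 minutes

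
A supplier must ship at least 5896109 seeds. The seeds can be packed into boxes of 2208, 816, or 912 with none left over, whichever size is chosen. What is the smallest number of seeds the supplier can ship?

The number of seeds must be a common multiple of 2208, 816, and 912, so a multiple of their LCM.
2208 = 2^5 × 3 × 23
816 = 2^4 × 3 × 17
912 = 2^4 × 3 × 19
LCM(2208, 816, 912) = 2^5 × 3 × 17 × 19 × 23 = 713184.
Smallest multiple of 713184 that is ≥ 5896109: ⌈5896109/713184⌉ × 713184 = 9 × 713184 = 6418656.

6418656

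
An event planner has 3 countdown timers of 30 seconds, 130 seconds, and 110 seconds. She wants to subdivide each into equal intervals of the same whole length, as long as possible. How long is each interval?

10 seconds

The interval must divide each timer length; the longest such is the gcd.
30 = 2 × 3 × 5
130 = 2 × 5 × 13
110 = 2 × 5 × 11
gcd(30, 130, 110) = 2 × 5 = 10.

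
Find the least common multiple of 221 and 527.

6851

221 = 13 × 17
527 = 17 × 31
LCM(221, 527) = 13 × 17 × 31 = 6851.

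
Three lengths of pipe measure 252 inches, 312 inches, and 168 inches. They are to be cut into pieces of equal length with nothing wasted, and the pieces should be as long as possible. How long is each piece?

The greatest length dividing all of 252, 312, and 168 is their gcd.
252 = 2^2 × 3^2 × 7
312 = 2^3 × 3 × 13
168 = 2^3 × 3 × 7
gcd(252, 312, 168) = 2^2 × 3 = 12.

12 inches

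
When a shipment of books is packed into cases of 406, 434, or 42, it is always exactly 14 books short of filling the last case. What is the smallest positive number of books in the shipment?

Being 14 short of a full case of size k means N ≡ −14 (mod k), i.e. N + 14 is a multiple of each size.
406 = 2 × 7 × 29
434 = 2 × 7 × 31
42 = 2 × 3 × 7
LCM(406, 434, 42) = 2 × 3 × 7 × 29 × 31 = 37758.
Smallest positive N is 37758 − 14 = 37744.

37744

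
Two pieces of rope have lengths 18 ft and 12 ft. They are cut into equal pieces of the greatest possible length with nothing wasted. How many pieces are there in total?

Piece length = gcd(18, 12).
18 = 2 × 3^2
12 = 2^2 × 3
gcd(18, 12) = 2 × 3 = 6.
Total pieces = 18/6 + 12/6 = 3 + 2 = 5.

5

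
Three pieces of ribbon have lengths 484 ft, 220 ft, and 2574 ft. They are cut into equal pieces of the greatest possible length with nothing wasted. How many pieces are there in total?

149

Piece length = gcd(484, 220, 2574).
484 = 2^2 × 11^2
220 = 2^2 × 5 × 11
2574 = 2 × 3^2 × 11 × 13
gcd(484, 220, 2574) = 2 × 11 = 22.
Total pieces = 484/22 + 220/22 + 2574/22 = 22 + 10 + 117 = 149.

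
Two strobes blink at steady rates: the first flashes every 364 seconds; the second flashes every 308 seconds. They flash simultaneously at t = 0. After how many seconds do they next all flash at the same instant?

4004 seconds

We need the least common multiple of the intervals.
364 = 2^2 × 7 × 13
308 = 2^2 × 7 × 11
LCM(364, 308) = 2^2 × 7 × 11 × 13 = 4004.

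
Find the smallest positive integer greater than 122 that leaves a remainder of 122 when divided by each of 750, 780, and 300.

N − 122 must be a common multiple of 750, 780, and 300.
750 = 2 × 3 × 5^3
780 = 2^2 × 3 × 5 × 13
300 = 2^2 × 3 × 5^2
LCM(750, 780, 300) = 2^2 × 3 × 5^3 × 13 = 19500.
Smallest N > 122 is LCM + 122 = 19500 + 122 = 19622.

19622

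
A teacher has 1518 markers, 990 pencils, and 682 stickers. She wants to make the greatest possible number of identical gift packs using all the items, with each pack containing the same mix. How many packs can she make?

22 packs

The pack count must divide each quantity, so the greatest is gcd(1518, 990, 682).
1518 = 2 × 3 × 11 × 23
990 = 2 × 3^2 × 5 × 11
682 = 2 × 11 × 31
gcd(1518, 990, 682) = 2 × 11 = 22.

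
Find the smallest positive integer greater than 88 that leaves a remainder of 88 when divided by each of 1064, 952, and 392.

N − 88 must be a common multiple of 1064, 952, and 392.
1064 = 2^3 × 7 × 19
952 = 2^3 × 7 × 17
392 = 2^3 × 7^2
LCM(1064, 952, 392) = 2^3 × 7^2 × 17 × 19 = 126616.
Smallest N > 88 is LCM + 88 = 126616 + 88 = 126704.

126704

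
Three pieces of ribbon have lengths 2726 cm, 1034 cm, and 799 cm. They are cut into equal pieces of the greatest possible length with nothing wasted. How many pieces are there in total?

Piece length = gcd(2726, 1034, 799).
2726 = 2 × 29 × 47
1034 = 2 × 11 × 47
799 = 17 × 47
gcd(2726, 1034, 799) = 47.
Total pieces = 2726/47 + 1034/47 + 799/47 = 58 + 22 + 17 = 97.

97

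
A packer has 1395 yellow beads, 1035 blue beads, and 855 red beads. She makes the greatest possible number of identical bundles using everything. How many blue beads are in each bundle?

Number of bundles = gcd(1395, 1035, 855).
1395 = 3^2 × 5 × 31
1035 = 3^2 × 5 × 23
855 = 3^2 × 5 × 19
gcd(1395, 1035, 855) = 3^2 × 5 = 45.
blue beads per bundle = 1035 / 45 = 23.

23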